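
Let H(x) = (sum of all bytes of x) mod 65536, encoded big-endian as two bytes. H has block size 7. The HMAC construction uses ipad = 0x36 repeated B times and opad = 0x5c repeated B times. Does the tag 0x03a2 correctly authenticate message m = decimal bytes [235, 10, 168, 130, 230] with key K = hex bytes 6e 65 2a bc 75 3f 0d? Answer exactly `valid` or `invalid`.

Key hex bytes 6e 65 2a bc 75 3f 0d is exactly B = 7 bytes: K' = 6e 65 2a bc 75 3f 0d.
K' ⊕ ipad = 58 53 1c 8a 43 09 3b; K' ⊕ opad = 32 39 76 e0 29 63 51.
Inner hash: sum = 88+83+28+138+67+9+59+235+10+168+130+230 = 1245 → 04 dd.
Outer hash (recomputed tag): sum = 50+57+118+224+41+99+81+4+221 = 895 → 03 7f.
Recomputed tag = 037f; claimed = 03a2 → mismatch.

invalid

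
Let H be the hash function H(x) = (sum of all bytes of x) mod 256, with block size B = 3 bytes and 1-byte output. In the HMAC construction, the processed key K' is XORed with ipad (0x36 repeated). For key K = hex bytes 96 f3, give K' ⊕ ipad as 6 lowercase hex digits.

Key hex bytes 96 f3 is 2 bytes ≤ B = 3; zero-pad to 3 bytes: K' = 96 f3 00.
XOR each byte with 0x36: 96⊕36=a0, f3⊕36=c5, 00⊕36=36.

a0c536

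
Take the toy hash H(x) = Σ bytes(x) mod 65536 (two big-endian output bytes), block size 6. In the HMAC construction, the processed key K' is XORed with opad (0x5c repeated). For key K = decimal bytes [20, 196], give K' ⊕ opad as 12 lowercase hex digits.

48985c5c5c5c

Key decimal bytes [20, 196] = 14 c4 is 2 bytes ≤ B = 6; zero-pad to 6 bytes: K' = 14 c4 00 00 00 00.
XOR each byte with 0x5c: 14⊕5c=48, c4⊕5c=98, 00⊕5c=5c, 00⊕5c=5c, 00⊕5c=5c, 00⊕5c=5c.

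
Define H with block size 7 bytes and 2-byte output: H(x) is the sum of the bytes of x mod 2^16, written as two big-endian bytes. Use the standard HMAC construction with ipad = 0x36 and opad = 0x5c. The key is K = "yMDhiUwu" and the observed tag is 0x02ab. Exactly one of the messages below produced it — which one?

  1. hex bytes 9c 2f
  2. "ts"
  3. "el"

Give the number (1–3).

Key "yMDhiUwu" = 79 4d 44 68 69 55 77 75 is 8 bytes > B = 7, so hash it first: H(key) = 03 1c, then zero-pad to 7 bytes: K' = 03 1c 00 00 00 00 00.
K' ⊕ ipad = 35 2a 36 36 36 36 36; K' ⊕ opad = 5f 40 5c 5c 5c 5c 5c.
m1: inner = H(35 2a 36 36 36 36 36 9c 2f) = 02 38; tag = H(5f 40 5c 5c 5c 5c 5c 02 38) = 02a5
m2: inner = H(35 2a 36 36 36 36 36 74 73) = 02 54; tag = H(5f 40 5c 5c 5c 5c 5c 02 54) = 02c1
m3: inner = H(35 2a 36 36 36 36 36 65 6c) = 02 3e; tag = H(5f 40 5c 5c 5c 5c 5c 02 3e) = 02ab ← matches

3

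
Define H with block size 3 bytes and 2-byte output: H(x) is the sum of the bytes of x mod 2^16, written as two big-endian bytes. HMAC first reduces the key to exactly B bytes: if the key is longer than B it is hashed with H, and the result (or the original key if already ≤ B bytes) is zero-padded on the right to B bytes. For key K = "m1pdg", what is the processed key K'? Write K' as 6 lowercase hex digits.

|K| = 5 > B = 3, so first hash the key.
H(K): sum = 109+49+112+100+103 = 473 → 01 d9.
Zero-pad H(K) = 01 d9 to 3 bytes: K' = 01 d9 00.

01d900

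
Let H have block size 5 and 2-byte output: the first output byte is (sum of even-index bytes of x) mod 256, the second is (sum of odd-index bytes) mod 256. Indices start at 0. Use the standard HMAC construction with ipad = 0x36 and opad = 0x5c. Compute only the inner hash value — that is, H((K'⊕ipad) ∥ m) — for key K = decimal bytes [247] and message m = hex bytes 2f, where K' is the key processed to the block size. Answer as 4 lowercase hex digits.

2d9b

Key decimal bytes [247] = f7 is 1 byte ≤ B = 5; zero-pad to 5 bytes: K' = f7 00 00 00 00.
K' ⊕ ipad = c1 36 36 36 36.
Inner input = c1 36 36 36 36 ∥ 2f.
Inner hash: even-index sum = 301 mod 256 = 45; odd-index sum = 155 mod 256 = 155 → 2d 9b.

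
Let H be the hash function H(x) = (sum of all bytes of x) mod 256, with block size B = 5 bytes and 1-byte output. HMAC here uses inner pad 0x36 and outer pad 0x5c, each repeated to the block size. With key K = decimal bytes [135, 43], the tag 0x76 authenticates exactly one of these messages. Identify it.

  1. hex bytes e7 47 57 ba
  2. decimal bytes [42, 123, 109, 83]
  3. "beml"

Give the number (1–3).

Key decimal bytes [135, 43] = 87 2b is 2 bytes ≤ B = 5; zero-pad to 5 bytes: K' = 87 2b 00 00 00.
K' ⊕ ipad = b1 1d 36 36 36; K' ⊕ opad = db 77 5c 5c 5c.
m1: inner = H(b1 1d 36 36 36 e7 47 57 ba) = af; tag = H(db 77 5c 5c 5c af) = 15
m2: inner = H(b1 1d 36 36 36 2a 7b 6d 53) = d5; tag = H(db 77 5c 5c 5c d5) = 3b
m3: inner = H(b1 1d 36 36 36 62 65 6d 6c) = 10; tag = H(db 77 5c 5c 5c 10) = 76 ← matches

3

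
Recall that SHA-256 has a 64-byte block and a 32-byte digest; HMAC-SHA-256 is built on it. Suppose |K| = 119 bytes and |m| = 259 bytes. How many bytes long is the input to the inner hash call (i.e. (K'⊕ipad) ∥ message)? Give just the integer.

323

Key is 119 > 64 bytes, so it is hashed to 32 bytes then zero-padded to 64: |K'| = 64.
Inner input = (K'⊕ipad) ∥ m → 64 + 259 = 323 bytes.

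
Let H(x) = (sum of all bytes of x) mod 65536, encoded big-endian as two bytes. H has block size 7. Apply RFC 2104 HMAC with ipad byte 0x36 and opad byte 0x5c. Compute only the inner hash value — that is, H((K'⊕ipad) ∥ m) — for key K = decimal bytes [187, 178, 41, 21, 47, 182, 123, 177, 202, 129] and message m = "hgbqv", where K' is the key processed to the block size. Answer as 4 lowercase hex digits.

038a

Key decimal bytes [187, 178, 41, 21, 47, 182, 123, 177, 202, 129] = bb b2 29 15 2f b6 7b b1 ca 81 is 10 bytes > B = 7, so hash it first: H(key) = 05 07, then zero-pad to 7 bytes: K' = 05 07 00 00 00 00 00.
K' ⊕ ipad = 33 31 36 36 36 36 36.
Inner input = 33 31 36 36 36 36 36 ∥ 68 67 62 71 76.
Inner hash: sum = 51+49+54+54+54+54+54+104+103+98+113+118 = 906 → 03 8a.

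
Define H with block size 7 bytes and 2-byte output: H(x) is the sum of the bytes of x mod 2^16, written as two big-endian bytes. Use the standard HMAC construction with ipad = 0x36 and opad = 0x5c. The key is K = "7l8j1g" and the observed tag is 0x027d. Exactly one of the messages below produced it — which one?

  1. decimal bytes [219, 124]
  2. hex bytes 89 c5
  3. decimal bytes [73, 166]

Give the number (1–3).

3

Key "7l8j1g" = 37 6c 38 6a 31 67 is 6 bytes ≤ B = 7; zero-pad to 7 bytes: K' = 37 6c 38 6a 31 67 00.
K' ⊕ ipad = 01 5a 0e 5c 07 51 36; K' ⊕ opad = 6b 30 64 36 6d 3b 5c.
m1: inner = H(01 5a 0e 5c 07 51 36 db 7c) = 02 aa; tag = H(6b 30 64 36 6d 3b 5c 02 aa) = 02e5
m2: inner = H(01 5a 0e 5c 07 51 36 89 c5) = 02 a1; tag = H(6b 30 64 36 6d 3b 5c 02 a1) = 02dc
m3: inner = H(01 5a 0e 5c 07 51 36 49 a6) = 02 42; tag = H(6b 30 64 36 6d 3b 5c 02 42) = 027d ← matches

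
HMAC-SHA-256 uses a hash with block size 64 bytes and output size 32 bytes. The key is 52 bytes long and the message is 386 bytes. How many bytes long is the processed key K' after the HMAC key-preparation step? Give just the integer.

Key is 52 ≤ 64 bytes, zero-padded: |K'| = 64.

64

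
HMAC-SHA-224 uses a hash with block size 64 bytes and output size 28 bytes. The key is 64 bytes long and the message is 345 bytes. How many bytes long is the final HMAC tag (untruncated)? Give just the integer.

The tag is one SHA-224 digest: 28 bytes.

28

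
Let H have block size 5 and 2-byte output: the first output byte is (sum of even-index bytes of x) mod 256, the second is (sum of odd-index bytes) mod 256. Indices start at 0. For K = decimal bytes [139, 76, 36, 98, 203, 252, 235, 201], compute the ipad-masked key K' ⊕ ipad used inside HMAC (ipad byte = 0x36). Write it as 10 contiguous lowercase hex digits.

5345363636

Key decimal bytes [139, 76, 36, 98, 203, 252, 235, 201] = 8b 4c 24 62 cb fc eb c9 is 8 bytes > B = 5, so hash it first: H(key) = 65 73, then zero-pad to 5 bytes: K' = 65 73 00 00 00.
XOR each byte with 0x36: 65⊕36=53, 73⊕36=45, 00⊕36=36, 00⊕36=36, 00⊕36=36.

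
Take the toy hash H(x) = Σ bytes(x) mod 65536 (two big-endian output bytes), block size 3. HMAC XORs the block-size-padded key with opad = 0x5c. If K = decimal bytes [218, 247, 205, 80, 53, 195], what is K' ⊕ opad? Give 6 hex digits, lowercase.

Key decimal bytes [218, 247, 205, 80, 53, 195] = da f7 cd 50 35 c3 is 6 bytes > B = 3, so hash it first: H(key) = 03 e6, then zero-pad to 3 bytes: K' = 03 e6 00.
XOR each byte with 0x5c: 03⊕5c=5f, e6⊕5c=ba, 00⊕5c=5c.

5fba5c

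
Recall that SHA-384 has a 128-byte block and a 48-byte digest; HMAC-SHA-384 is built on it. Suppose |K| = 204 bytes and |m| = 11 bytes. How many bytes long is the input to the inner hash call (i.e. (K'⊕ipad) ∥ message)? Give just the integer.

139

Key is 204 > 128 bytes, so it is hashed to 48 bytes then zero-padded to 128: |K'| = 128.
Inner input = (K'⊕ipad) ∥ m → 128 + 11 = 139 bytes.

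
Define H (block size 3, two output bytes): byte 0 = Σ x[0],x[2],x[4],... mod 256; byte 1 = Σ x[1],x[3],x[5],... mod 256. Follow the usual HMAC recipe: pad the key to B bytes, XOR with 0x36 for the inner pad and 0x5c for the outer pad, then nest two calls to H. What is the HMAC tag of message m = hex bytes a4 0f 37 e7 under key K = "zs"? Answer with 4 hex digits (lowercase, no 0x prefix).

a2a7

Key "zs" = 7a 73 is 2 bytes ≤ B = 3; zero-pad to 3 bytes: K' = 7a 73 00.
K' ⊕ ipad = 4c 45 36.  K' ⊕ opad = 26 2f 5c.
Inner input = (K'⊕ipad) ∥ m = 4c 45 36 ∥ a4 0f 37 e7.
Inner hash: even-index sum = 376 mod 256 = 120; odd-index sum = 288 mod 256 = 32 → 78 20.
Outer input = (K'⊕opad) ∥ inner = 26 2f 5c ∥ 78 20.
Outer hash (tag): even-index sum = 162 mod 256 = 162; odd-index sum = 167 mod 256 = 167 → a2 a7.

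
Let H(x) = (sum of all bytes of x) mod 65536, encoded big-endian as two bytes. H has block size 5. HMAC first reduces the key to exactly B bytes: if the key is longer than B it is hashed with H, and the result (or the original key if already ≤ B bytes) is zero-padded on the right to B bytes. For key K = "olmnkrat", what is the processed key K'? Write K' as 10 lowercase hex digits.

0368000000

|K| = 8 > B = 5, so first hash the key.
H(K): sum = 111+108+109+110+107+114+97+116 = 872 → 03 68.
Zero-pad H(K) = 03 68 to 5 bytes: K' = 03 68 00 00 00.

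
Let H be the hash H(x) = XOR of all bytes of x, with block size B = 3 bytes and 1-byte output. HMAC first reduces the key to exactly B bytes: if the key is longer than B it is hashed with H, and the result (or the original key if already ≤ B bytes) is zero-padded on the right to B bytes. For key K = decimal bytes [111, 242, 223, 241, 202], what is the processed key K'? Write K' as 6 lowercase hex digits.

790000

|K| = 5 > B = 3, so first hash the key.
H(K): XOR 6f⊕f2⊕df⊕f1⊕ca = 79.
Zero-pad H(K) = 79 to 3 bytes: K' = 79 00 00.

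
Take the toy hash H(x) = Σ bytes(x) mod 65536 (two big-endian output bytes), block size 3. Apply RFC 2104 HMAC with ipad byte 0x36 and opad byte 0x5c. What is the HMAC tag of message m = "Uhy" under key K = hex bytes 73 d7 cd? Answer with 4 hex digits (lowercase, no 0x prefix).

01a5

Key hex bytes 73 d7 cd is exactly B = 3 bytes: K' = 73 d7 cd.
K' ⊕ ipad = 45 e1 fb.  K' ⊕ opad = 2f 8b 91.
Inner input = (K'⊕ipad) ∥ m = 45 e1 fb ∥ 55 68 79.
Inner hash: sum = 69+225+251+85+104+121 = 855 → 03 57.
Outer input = (K'⊕opad) ∥ inner = 2f 8b 91 ∥ 03 57.
Outer hash (tag): sum = 47+139+145+3+87 = 421 → 01 a5.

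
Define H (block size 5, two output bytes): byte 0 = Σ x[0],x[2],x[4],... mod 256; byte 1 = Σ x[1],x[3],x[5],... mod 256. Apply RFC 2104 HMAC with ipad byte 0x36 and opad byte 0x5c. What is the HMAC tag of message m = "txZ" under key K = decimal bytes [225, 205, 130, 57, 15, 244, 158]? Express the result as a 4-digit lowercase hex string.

d40c

Key decimal bytes [225, 205, 130, 57, 15, 244, 158] = e1 cd 82 39 0f f4 9e is 7 bytes > B = 5, so hash it first: H(key) = 10 fa, then zero-pad to 5 bytes: K' = 10 fa 00 00 00.
K' ⊕ ipad = 26 cc 36 36 36.  K' ⊕ opad = 4c a6 5c 5c 5c.
Inner input = (K'⊕ipad) ∥ m = 26 cc 36 36 36 ∥ 74 78 5a.
Inner hash: even-index sum = 266 mod 256 = 10; odd-index sum = 464 mod 256 = 208 → 0a d0.
Outer input = (K'⊕opad) ∥ inner = 4c a6 5c 5c 5c ∥ 0a d0.
Outer hash (tag): even-index sum = 468 mod 256 = 212; odd-index sum = 268 mod 256 = 12 → d4 0c.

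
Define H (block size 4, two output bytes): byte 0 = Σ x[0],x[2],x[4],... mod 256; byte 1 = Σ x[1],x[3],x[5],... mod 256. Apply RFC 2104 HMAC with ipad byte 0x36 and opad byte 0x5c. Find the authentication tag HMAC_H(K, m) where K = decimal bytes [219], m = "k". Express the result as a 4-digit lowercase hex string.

7124

Key decimal bytes [219] = db is 1 byte ≤ B = 4; zero-pad to 4 bytes: K' = db 00 00 00.
K' ⊕ ipad = ed 36 36 36.  K' ⊕ opad = 87 5c 5c 5c.
Inner input = (K'⊕ipad) ∥ m = ed 36 36 36 ∥ 6b.
Inner hash: even-index sum = 398 mod 256 = 142; odd-index sum = 108 mod 256 = 108 → 8e 6c.
Outer input = (K'⊕opad) ∥ inner = 87 5c 5c 5c ∥ 8e 6c.
Outer hash (tag): even-index sum = 369 mod 256 = 113; odd-index sum = 292 mod 256 = 36 → 71 24.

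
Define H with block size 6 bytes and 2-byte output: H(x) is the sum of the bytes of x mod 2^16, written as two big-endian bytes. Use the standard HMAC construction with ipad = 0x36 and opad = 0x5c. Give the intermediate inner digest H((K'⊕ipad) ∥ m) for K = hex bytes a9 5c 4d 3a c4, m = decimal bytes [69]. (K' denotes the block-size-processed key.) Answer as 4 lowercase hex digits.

Key hex bytes a9 5c 4d 3a c4 is 5 bytes ≤ B = 6; zero-pad to 6 bytes: K' = a9 5c 4d 3a c4 00.
K' ⊕ ipad = 9f 6a 7b 0c f2 36.
Inner input = 9f 6a 7b 0c f2 36 ∥ 45.
Inner hash: sum = 159+106+123+12+242+54+69 = 765 → 02 fd.

02fd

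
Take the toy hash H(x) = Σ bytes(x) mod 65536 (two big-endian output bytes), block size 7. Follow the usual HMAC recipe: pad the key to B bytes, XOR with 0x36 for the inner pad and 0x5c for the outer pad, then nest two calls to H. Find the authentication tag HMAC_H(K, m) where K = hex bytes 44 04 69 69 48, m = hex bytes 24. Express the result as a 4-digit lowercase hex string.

0218

Key hex bytes 44 04 69 69 48 is 5 bytes ≤ B = 7; zero-pad to 7 bytes: K' = 44 04 69 69 48 00 00.
K' ⊕ ipad = 72 32 5f 5f 7e 36 36.  K' ⊕ opad = 18 58 35 35 14 5c 5c.
Inner input = (K'⊕ipad) ∥ m = 72 32 5f 5f 7e 36 36 ∥ 24.
Inner hash: sum = 114+50+95+95+126+54+54+36 = 624 → 02 70.
Outer input = (K'⊕opad) ∥ inner = 18 58 35 35 14 5c 5c ∥ 02 70.
Outer hash (tag): sum = 24+88+53+53+20+92+92+2+112 = 536 → 02 18.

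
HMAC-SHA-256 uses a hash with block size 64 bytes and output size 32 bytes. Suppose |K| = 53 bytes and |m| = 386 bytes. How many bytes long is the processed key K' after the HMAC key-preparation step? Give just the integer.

64

Key is 53 ≤ 64 bytes, zero-padded: |K'| = 64.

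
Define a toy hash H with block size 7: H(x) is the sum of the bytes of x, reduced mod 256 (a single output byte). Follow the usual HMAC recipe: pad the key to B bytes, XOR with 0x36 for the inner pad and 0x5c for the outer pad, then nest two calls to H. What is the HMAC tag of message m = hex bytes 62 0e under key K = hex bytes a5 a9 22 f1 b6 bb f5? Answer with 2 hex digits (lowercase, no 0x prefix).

Key hex bytes a5 a9 22 f1 b6 bb f5 is exactly B = 7 bytes: K' = a5 a9 22 f1 b6 bb f5.
K' ⊕ ipad = 93 9f 14 c7 80 8d c3.  K' ⊕ opad = f9 f5 7e ad ea e7 a9.
Inner input = (K'⊕ipad) ∥ m = 93 9f 14 c7 80 8d c3 ∥ 62 0e.
Inner hash: sum = 147+159+20+199+128+141+195+98+14 = 1101; mod 256 = 77 → 4d.
Outer input = (K'⊕opad) ∥ inner = f9 f5 7e ad ea e7 a9 ∥ 4d.
Outer hash (tag): sum = 249+245+126+173+234+231+169+77 = 1504; mod 256 = 224 → e0.

e0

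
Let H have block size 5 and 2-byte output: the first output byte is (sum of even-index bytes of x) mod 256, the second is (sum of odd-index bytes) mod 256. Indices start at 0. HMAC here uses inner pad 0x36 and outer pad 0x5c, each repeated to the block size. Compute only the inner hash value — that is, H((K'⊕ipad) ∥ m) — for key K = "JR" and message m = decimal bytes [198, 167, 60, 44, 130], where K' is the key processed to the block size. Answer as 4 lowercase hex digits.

Key "JR" = 4a 52 is 2 bytes ≤ B = 5; zero-pad to 5 bytes: K' = 4a 52 00 00 00.
K' ⊕ ipad = 7c 64 36 36 36.
Inner input = 7c 64 36 36 36 ∥ c6 a7 3c 2c 82.
Inner hash: even-index sum = 443 mod 256 = 187; odd-index sum = 542 mod 256 = 30 → bb 1e.

bb1e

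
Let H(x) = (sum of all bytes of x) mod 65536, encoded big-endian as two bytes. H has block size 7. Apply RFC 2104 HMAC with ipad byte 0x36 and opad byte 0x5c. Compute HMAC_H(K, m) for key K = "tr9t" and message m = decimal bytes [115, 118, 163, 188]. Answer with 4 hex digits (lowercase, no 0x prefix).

Key "tr9t" = 74 72 39 74 is 4 bytes ≤ B = 7; zero-pad to 7 bytes: K' = 74 72 39 74 00 00 00.
K' ⊕ ipad = 42 44 0f 42 36 36 36.  K' ⊕ opad = 28 2e 65 28 5c 5c 5c.
Inner input = (K'⊕ipad) ∥ m = 42 44 0f 42 36 36 36 ∥ 73 76 a3 bc.
Inner hash: sum = 66+68+15+66+54+54+54+115+118+163+188 = 961 → 03 c1.
Outer input = (K'⊕opad) ∥ inner = 28 2e 65 28 5c 5c 5c ∥ 03 c1.
Outer hash (tag): sum = 40+46+101+40+92+92+92+3+193 = 699 → 02 bb.

02bb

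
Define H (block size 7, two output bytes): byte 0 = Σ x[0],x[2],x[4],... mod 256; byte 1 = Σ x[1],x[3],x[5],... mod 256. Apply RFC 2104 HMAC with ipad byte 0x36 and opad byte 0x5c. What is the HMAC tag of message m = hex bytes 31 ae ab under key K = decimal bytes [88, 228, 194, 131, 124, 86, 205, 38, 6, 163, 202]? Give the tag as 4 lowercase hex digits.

7be7

Key decimal bytes [88, 228, 194, 131, 124, 86, 205, 38, 6, 163, 202] = 58 e4 c2 83 7c 56 cd 26 06 a3 ca is 11 bytes > B = 7, so hash it first: H(key) = 33 86, then zero-pad to 7 bytes: K' = 33 86 00 00 00 00 00.
K' ⊕ ipad = 05 b0 36 36 36 36 36.  K' ⊕ opad = 6f da 5c 5c 5c 5c 5c.
Inner input = (K'⊕ipad) ∥ m = 05 b0 36 36 36 36 36 ∥ 31 ae ab.
Inner hash: even-index sum = 341 mod 256 = 85; odd-index sum = 504 mod 256 = 248 → 55 f8.
Outer input = (K'⊕opad) ∥ inner = 6f da 5c 5c 5c 5c 5c ∥ 55 f8.
Outer hash (tag): even-index sum = 635 mod 256 = 123; odd-index sum = 487 mod 256 = 231 → 7b e7.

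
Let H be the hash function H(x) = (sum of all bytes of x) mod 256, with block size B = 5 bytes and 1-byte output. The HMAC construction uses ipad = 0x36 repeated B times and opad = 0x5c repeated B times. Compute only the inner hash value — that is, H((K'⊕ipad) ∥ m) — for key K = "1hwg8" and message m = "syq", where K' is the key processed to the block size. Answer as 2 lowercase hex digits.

Key "1hwg8" = 31 68 77 67 38 is exactly B = 5 bytes: K' = 31 68 77 67 38.
K' ⊕ ipad = 07 5e 41 51 0e.
Inner input = 07 5e 41 51 0e ∥ 73 79 71.
Inner hash: sum = 7+94+65+81+14+115+121+113 = 610; mod 256 = 98 → 62.

62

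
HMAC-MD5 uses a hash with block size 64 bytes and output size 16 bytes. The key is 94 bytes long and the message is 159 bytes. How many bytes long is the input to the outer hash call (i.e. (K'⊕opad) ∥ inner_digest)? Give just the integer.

Key is 94 > 64 bytes, so it is hashed to 16 bytes then zero-padded to 64: |K'| = 64.
Outer input = (K'⊕opad) ∥ H(inner) → 64 + 16 = 80 bytes.

80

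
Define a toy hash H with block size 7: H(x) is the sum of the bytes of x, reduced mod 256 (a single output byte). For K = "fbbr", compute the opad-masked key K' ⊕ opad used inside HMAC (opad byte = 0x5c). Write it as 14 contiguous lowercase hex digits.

Key "fbbr" = 66 62 62 72 is 4 bytes ≤ B = 7; zero-pad to 7 bytes: K' = 66 62 62 72 00 00 00.
XOR each byte with 0x5c: 66⊕5c=3a, 62⊕5c=3e, 62⊕5c=3e, 72⊕5c=2e, 00⊕5c=5c, 00⊕5c=5c, 00⊕5c=5c.

3a3e3e2e5c5c5c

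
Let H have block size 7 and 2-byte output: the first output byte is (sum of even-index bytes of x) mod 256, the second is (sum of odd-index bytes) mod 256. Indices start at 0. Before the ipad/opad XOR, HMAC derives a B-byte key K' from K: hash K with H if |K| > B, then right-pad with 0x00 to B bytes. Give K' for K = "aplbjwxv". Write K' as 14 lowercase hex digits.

afbf0000000000

|K| = 8 > B = 7, so first hash the key.
H(K): even-index sum = 431 mod 256 = 175; odd-index sum = 447 mod 256 = 191 → af bf.
Zero-pad H(K) = af bf to 7 bytes: K' = af bf 00 00 00 00 00.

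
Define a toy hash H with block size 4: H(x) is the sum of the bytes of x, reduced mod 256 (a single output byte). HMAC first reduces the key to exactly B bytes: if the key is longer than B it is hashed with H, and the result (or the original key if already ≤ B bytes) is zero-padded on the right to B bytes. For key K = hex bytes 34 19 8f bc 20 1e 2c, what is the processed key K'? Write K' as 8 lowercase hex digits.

02000000

|K| = 7 > B = 4, so first hash the key.
H(K): sum = 52+25+143+188+32+30+44 = 514; mod 256 = 2 → 02.
Zero-pad H(K) = 02 to 4 bytes: K' = 02 00 00 00.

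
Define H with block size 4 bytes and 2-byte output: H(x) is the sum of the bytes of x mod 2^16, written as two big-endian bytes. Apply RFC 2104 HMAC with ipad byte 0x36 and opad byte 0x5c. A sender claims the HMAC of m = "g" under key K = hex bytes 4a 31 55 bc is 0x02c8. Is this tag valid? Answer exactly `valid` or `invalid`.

Key hex bytes 4a 31 55 bc is exactly B = 4 bytes: K' = 4a 31 55 bc.
K' ⊕ ipad = 7c 07 63 8a; K' ⊕ opad = 16 6d 09 e0.
Inner hash: sum = 124+7+99+138+103 = 471 → 01 d7.
Outer hash (recomputed tag): sum = 22+109+9+224+1+215 = 580 → 02 44.
Recomputed tag = 0244; claimed = 02c8 → mismatch.

invalid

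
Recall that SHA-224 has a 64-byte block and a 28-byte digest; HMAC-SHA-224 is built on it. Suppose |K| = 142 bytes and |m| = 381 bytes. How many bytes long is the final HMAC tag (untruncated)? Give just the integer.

The tag is one SHA-224 digest: 28 bytes.

28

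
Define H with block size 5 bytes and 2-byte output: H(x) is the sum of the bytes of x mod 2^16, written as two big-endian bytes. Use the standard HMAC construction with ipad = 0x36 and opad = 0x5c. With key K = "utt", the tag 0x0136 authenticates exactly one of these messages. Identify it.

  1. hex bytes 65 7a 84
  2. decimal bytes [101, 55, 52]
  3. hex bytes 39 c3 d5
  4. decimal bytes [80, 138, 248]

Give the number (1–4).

Key "utt" = 75 74 74 is 3 bytes ≤ B = 5; zero-pad to 5 bytes: K' = 75 74 74 00 00.
K' ⊕ ipad = 43 42 42 36 36; K' ⊕ opad = 29 28 28 5c 5c.
m1: inner = H(43 42 42 36 36 65 7a 84) = 02 96; tag = H(29 28 28 5c 5c 02 96) = 01c9
m2: inner = H(43 42 42 36 36 65 37 34) = 02 03; tag = H(29 28 28 5c 5c 02 03) = 0136 ← matches
m3: inner = H(43 42 42 36 36 39 c3 d5) = 03 04; tag = H(29 28 28 5c 5c 03 04) = 0138
m4: inner = H(43 42 42 36 36 50 8a f8) = 03 05; tag = H(29 28 28 5c 5c 03 05) = 0139

2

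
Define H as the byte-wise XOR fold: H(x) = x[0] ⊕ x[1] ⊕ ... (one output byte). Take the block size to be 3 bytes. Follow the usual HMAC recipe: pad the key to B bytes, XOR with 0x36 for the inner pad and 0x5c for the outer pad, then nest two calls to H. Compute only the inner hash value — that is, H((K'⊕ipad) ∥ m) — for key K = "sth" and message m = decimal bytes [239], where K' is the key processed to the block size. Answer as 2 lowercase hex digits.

Key "sth" = 73 74 68 is exactly B = 3 bytes: K' = 73 74 68.
K' ⊕ ipad = 45 42 5e.
Inner input = 45 42 5e ∥ ef.
Inner hash: XOR 45⊕42⊕5e⊕ef = b6.

b6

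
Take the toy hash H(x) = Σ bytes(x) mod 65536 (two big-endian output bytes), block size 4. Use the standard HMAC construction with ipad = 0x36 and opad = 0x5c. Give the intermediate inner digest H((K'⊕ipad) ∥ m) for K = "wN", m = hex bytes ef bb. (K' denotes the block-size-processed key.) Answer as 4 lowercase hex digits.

02cf

Key "wN" = 77 4e is 2 bytes ≤ B = 4; zero-pad to 4 bytes: K' = 77 4e 00 00.
K' ⊕ ipad = 41 78 36 36.
Inner input = 41 78 36 36 ∥ ef bb.
Inner hash: sum = 65+120+54+54+239+187 = 719 → 02 cf.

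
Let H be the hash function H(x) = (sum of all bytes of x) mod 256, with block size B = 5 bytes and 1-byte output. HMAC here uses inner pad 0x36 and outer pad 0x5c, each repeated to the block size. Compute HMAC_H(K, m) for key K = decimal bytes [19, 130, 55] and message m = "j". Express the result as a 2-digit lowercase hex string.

00

Key decimal bytes [19, 130, 55] = 13 82 37 is 3 bytes ≤ B = 5; zero-pad to 5 bytes: K' = 13 82 37 00 00.
K' ⊕ ipad = 25 b4 01 36 36.  K' ⊕ opad = 4f de 6b 5c 5c.
Inner input = (K'⊕ipad) ∥ m = 25 b4 01 36 36 ∥ 6a.
Inner hash: sum = 37+180+1+54+54+106 = 432; mod 256 = 176 → b0.
Outer input = (K'⊕opad) ∥ inner = 4f de 6b 5c 5c ∥ b0.
Outer hash (tag): sum = 79+222+107+92+92+176 = 768; mod 256 = 0 → 00.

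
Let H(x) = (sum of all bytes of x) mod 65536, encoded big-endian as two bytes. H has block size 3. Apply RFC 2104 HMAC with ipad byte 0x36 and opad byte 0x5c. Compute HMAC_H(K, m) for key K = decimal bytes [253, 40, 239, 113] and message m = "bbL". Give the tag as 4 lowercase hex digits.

01c2

Key decimal bytes [253, 40, 239, 113] = fd 28 ef 71 is 4 bytes > B = 3, so hash it first: H(key) = 02 85, then zero-pad to 3 bytes: K' = 02 85 00.
K' ⊕ ipad = 34 b3 36.  K' ⊕ opad = 5e d9 5c.
Inner input = (K'⊕ipad) ∥ m = 34 b3 36 ∥ 62 62 4c.
Inner hash: sum = 52+179+54+98+98+76 = 557 → 02 2d.
Outer input = (K'⊕opad) ∥ inner = 5e d9 5c ∥ 02 2d.
Outer hash (tag): sum = 94+217+92+2+45 = 450 → 01 c2.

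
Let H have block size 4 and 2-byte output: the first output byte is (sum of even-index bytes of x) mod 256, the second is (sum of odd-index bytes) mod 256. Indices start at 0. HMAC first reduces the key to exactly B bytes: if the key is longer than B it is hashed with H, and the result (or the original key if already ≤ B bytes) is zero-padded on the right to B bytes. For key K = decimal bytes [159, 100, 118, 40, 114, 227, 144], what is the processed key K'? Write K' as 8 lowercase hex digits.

|K| = 7 > B = 4, so first hash the key.
H(K): even-index sum = 535 mod 256 = 23; odd-index sum = 367 mod 256 = 111 → 17 6f.
Zero-pad H(K) = 17 6f to 4 bytes: K' = 17 6f 00 00.

176f0000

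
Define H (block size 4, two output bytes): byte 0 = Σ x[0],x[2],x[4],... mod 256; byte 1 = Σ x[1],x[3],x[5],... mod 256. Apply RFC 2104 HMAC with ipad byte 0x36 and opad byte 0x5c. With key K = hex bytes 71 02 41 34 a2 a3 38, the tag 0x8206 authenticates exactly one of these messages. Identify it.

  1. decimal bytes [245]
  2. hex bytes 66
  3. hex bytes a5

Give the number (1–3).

Key hex bytes 71 02 41 34 a2 a3 38 is 7 bytes > B = 4, so hash it first: H(key) = 8c d9, then zero-pad to 4 bytes: K' = 8c d9 00 00.
K' ⊕ ipad = ba ef 36 36; K' ⊕ opad = d0 85 5c 5c.
m1: inner = H(ba ef 36 36 f5) = e5 25; tag = H(d0 85 5c 5c e5 25) = 1106
m2: inner = H(ba ef 36 36 66) = 56 25; tag = H(d0 85 5c 5c 56 25) = 8206 ← matches
m3: inner = H(ba ef 36 36 a5) = 95 25; tag = H(d0 85 5c 5c 95 25) = c106

2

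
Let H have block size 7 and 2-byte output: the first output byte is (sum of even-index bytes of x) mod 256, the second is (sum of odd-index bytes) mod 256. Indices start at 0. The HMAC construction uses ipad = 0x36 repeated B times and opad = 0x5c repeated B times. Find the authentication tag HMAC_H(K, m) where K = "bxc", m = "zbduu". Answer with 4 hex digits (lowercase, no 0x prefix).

Key "bxc" = 62 78 63 is 3 bytes ≤ B = 7; zero-pad to 7 bytes: K' = 62 78 63 00 00 00 00.
K' ⊕ ipad = 54 4e 55 36 36 36 36.  K' ⊕ opad = 3e 24 3f 5c 5c 5c 5c.
Inner input = (K'⊕ipad) ∥ m = 54 4e 55 36 36 36 36 ∥ 7a 62 64 75 75.
Inner hash: even-index sum = 492 mod 256 = 236; odd-index sum = 525 mod 256 = 13 → ec 0d.
Outer input = (K'⊕opad) ∥ inner = 3e 24 3f 5c 5c 5c 5c ∥ ec 0d.
Outer hash (tag): even-index sum = 322 mod 256 = 66; odd-index sum = 456 mod 256 = 200 → 42 c8.

42c8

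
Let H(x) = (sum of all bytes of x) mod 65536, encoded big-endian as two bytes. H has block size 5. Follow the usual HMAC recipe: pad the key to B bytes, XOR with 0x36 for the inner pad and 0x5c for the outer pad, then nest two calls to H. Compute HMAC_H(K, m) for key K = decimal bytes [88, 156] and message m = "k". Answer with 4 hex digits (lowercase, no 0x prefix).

01ff

Key decimal bytes [88, 156] = 58 9c is 2 bytes ≤ B = 5; zero-pad to 5 bytes: K' = 58 9c 00 00 00.
K' ⊕ ipad = 6e aa 36 36 36.  K' ⊕ opad = 04 c0 5c 5c 5c.
Inner input = (K'⊕ipad) ∥ m = 6e aa 36 36 36 ∥ 6b.
Inner hash: sum = 110+170+54+54+54+107 = 549 → 02 25.
Outer input = (K'⊕opad) ∥ inner = 04 c0 5c 5c 5c ∥ 02 25.
Outer hash (tag): sum = 4+192+92+92+92+2+37 = 511 → 01 ff.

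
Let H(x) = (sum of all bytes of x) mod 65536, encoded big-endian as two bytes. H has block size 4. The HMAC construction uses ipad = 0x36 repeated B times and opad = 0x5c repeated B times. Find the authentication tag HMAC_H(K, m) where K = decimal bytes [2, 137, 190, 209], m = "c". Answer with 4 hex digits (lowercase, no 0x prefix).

0369

Key decimal bytes [2, 137, 190, 209] = 02 89 be d1 is exactly B = 4 bytes: K' = 02 89 be d1.
K' ⊕ ipad = 34 bf 88 e7.  K' ⊕ opad = 5e d5 e2 8d.
Inner input = (K'⊕ipad) ∥ m = 34 bf 88 e7 ∥ 63.
Inner hash: sum = 52+191+136+231+99 = 709 → 02 c5.
Outer input = (K'⊕opad) ∥ inner = 5e d5 e2 8d ∥ 02 c5.
Outer hash (tag): sum = 94+213+226+141+2+197 = 873 → 03 69.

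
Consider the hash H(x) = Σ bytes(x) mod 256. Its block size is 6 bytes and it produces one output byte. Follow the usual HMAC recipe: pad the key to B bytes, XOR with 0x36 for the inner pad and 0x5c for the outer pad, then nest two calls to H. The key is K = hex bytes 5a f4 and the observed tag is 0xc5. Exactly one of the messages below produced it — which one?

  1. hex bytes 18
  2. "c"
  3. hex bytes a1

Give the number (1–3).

3

Key hex bytes 5a f4 is 2 bytes ≤ B = 6; zero-pad to 6 bytes: K' = 5a f4 00 00 00 00.
K' ⊕ ipad = 6c c2 36 36 36 36; K' ⊕ opad = 06 a8 5c 5c 5c 5c.
m1: inner = H(6c c2 36 36 36 36 18) = 1e; tag = H(06 a8 5c 5c 5c 5c 1e) = 3c
m2: inner = H(6c c2 36 36 36 36 63) = 69; tag = H(06 a8 5c 5c 5c 5c 69) = 87
m3: inner = H(6c c2 36 36 36 36 a1) = a7; tag = H(06 a8 5c 5c 5c 5c a7) = c5 ← matches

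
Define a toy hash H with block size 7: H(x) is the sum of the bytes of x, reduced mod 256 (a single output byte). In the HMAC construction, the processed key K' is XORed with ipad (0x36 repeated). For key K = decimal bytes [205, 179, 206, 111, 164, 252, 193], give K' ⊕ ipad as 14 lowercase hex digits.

Key decimal bytes [205, 179, 206, 111, 164, 252, 193] = cd b3 ce 6f a4 fc c1 is exactly B = 7 bytes: K' = cd b3 ce 6f a4 fc c1.
XOR each byte with 0x36: cd⊕36=fb, b3⊕36=85, ce⊕36=f8, 6f⊕36=59, a4⊕36=92, fc⊕36=ca, c1⊕36=f7.

fb85f85992caf7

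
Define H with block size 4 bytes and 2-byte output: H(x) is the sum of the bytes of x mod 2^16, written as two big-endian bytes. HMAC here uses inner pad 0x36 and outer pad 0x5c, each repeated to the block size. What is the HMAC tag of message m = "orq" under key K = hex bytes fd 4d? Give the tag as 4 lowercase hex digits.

Key hex bytes fd 4d is 2 bytes ≤ B = 4; zero-pad to 4 bytes: K' = fd 4d 00 00.
K' ⊕ ipad = cb 7b 36 36.  K' ⊕ opad = a1 11 5c 5c.
Inner input = (K'⊕ipad) ∥ m = cb 7b 36 36 ∥ 6f 72 71.
Inner hash: sum = 203+123+54+54+111+114+113 = 772 → 03 04.
Outer input = (K'⊕opad) ∥ inner = a1 11 5c 5c ∥ 03 04.
Outer hash (tag): sum = 161+17+92+92+3+4 = 369 → 01 71.

0171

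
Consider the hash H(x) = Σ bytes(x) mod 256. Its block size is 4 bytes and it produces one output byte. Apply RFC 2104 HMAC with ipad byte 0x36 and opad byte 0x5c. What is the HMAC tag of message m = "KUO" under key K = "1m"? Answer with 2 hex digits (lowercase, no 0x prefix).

Key "1m" = 31 6d is 2 bytes ≤ B = 4; zero-pad to 4 bytes: K' = 31 6d 00 00.
K' ⊕ ipad = 07 5b 36 36.  K' ⊕ opad = 6d 31 5c 5c.
Inner input = (K'⊕ipad) ∥ m = 07 5b 36 36 ∥ 4b 55 4f.
Inner hash: sum = 7+91+54+54+75+85+79 = 445; mod 256 = 189 → bd.
Outer input = (K'⊕opad) ∥ inner = 6d 31 5c 5c ∥ bd.
Outer hash (tag): sum = 109+49+92+92+189 = 531; mod 256 = 19 → 13.

13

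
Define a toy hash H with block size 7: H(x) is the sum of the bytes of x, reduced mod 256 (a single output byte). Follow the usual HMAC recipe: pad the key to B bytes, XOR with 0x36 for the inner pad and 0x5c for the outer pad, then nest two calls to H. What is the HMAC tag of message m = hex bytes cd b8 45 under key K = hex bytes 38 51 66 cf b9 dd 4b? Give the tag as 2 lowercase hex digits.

Key hex bytes 38 51 66 cf b9 dd 4b is exactly B = 7 bytes: K' = 38 51 66 cf b9 dd 4b.
K' ⊕ ipad = 0e 67 50 f9 8f eb 7d.  K' ⊕ opad = 64 0d 3a 93 e5 81 17.
Inner input = (K'⊕ipad) ∥ m = 0e 67 50 f9 8f eb 7d ∥ cd b8 45.
Inner hash: sum = 14+103+80+249+143+235+125+205+184+69 = 1407; mod 256 = 127 → 7f.
Outer input = (K'⊕opad) ∥ inner = 64 0d 3a 93 e5 81 17 ∥ 7f.
Outer hash (tag): sum = 100+13+58+147+229+129+23+127 = 826; mod 256 = 58 → 3a.

3a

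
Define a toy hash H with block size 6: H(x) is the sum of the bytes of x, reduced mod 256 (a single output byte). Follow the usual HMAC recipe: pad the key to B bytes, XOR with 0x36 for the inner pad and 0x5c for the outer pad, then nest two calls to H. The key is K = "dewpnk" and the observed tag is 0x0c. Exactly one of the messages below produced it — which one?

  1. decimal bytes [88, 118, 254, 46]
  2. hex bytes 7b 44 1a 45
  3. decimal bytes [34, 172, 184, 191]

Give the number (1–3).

Key "dewpnk" = 64 65 77 70 6e 6b is exactly B = 6 bytes: K' = 64 65 77 70 6e 6b.
K' ⊕ ipad = 52 53 41 46 58 5d; K' ⊕ opad = 38 39 2b 2c 32 37.
m1: inner = H(52 53 41 46 58 5d 58 76 fe 2e) = db; tag = H(38 39 2b 2c 32 37 db) = 0c ← matches
m2: inner = H(52 53 41 46 58 5d 7b 44 1a 45) = ff; tag = H(38 39 2b 2c 32 37 ff) = 30
m3: inner = H(52 53 41 46 58 5d 22 ac b8 bf) = 26; tag = H(38 39 2b 2c 32 37 26) = 57

1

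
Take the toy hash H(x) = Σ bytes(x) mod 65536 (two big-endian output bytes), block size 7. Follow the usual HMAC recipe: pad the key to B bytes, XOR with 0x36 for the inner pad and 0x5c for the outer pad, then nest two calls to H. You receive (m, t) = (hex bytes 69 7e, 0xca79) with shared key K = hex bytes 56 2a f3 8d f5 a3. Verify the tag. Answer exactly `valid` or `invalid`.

Key hex bytes 56 2a f3 8d f5 a3 is 6 bytes ≤ B = 7; zero-pad to 7 bytes: K' = 56 2a f3 8d f5 a3 00.
K' ⊕ ipad = 60 1c c5 bb c3 95 36; K' ⊕ opad = 0a 76 af d1 a9 ff 5c.
Inner hash: sum = 96+28+197+187+195+149+54+105+126 = 1137 → 04 71.
Outer hash (recomputed tag): sum = 10+118+175+209+169+255+92+4+113 = 1145 → 04 79.
Recomputed tag = 0479; claimed = ca79 → mismatch.

invalid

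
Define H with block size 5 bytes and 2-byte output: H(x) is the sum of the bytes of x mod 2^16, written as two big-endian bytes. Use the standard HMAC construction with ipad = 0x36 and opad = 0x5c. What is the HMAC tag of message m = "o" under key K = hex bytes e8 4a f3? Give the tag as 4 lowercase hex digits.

Key hex bytes e8 4a f3 is 3 bytes ≤ B = 5; zero-pad to 5 bytes: K' = e8 4a f3 00 00.
K' ⊕ ipad = de 7c c5 36 36.  K' ⊕ opad = b4 16 af 5c 5c.
Inner input = (K'⊕ipad) ∥ m = de 7c c5 36 36 ∥ 6f.
Inner hash: sum = 222+124+197+54+54+111 = 762 → 02 fa.
Outer input = (K'⊕opad) ∥ inner = b4 16 af 5c 5c ∥ 02 fa.
Outer hash (tag): sum = 180+22+175+92+92+2+250 = 813 → 03 2d.

032d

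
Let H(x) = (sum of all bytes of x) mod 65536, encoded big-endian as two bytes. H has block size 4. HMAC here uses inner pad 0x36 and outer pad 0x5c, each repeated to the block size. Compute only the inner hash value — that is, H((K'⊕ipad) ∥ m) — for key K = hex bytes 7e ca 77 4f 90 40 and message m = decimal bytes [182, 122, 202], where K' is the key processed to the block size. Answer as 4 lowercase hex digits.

0382

Key hex bytes 7e ca 77 4f 90 40 is 6 bytes > B = 4, so hash it first: H(key) = 02 de, then zero-pad to 4 bytes: K' = 02 de 00 00.
K' ⊕ ipad = 34 e8 36 36.
Inner input = 34 e8 36 36 ∥ b6 7a ca.
Inner hash: sum = 52+232+54+54+182+122+202 = 898 → 03 82.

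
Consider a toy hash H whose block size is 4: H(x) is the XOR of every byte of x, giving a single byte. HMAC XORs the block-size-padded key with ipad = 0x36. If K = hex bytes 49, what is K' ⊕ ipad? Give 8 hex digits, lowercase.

Key hex bytes 49 is 1 byte ≤ B = 4; zero-pad to 4 bytes: K' = 49 00 00 00.
XOR each byte with 0x36: 49⊕36=7f, 00⊕36=36, 00⊕36=36, 00⊕36=36.

7f363636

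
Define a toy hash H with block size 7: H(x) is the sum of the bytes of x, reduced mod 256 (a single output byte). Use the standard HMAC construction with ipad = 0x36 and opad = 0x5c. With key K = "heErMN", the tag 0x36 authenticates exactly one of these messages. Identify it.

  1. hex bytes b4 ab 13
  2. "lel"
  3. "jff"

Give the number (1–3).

1

Key "heErMN" = 68 65 45 72 4d 4e is 6 bytes ≤ B = 7; zero-pad to 7 bytes: K' = 68 65 45 72 4d 4e 00.
K' ⊕ ipad = 5e 53 73 44 7b 78 36; K' ⊕ opad = 34 39 19 2e 11 12 5c.
m1: inner = H(5e 53 73 44 7b 78 36 b4 ab 13) = 03; tag = H(34 39 19 2e 11 12 5c 03) = 36 ← matches
m2: inner = H(5e 53 73 44 7b 78 36 6c 65 6c) = ce; tag = H(34 39 19 2e 11 12 5c ce) = 01
m3: inner = H(5e 53 73 44 7b 78 36 6a 66 66) = c7; tag = H(34 39 19 2e 11 12 5c c7) = fa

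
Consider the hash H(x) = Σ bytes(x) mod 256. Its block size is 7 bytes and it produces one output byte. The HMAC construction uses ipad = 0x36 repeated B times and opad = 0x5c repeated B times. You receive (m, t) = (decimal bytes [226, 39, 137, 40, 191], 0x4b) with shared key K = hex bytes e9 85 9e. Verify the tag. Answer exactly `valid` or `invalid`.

Key hex bytes e9 85 9e is 3 bytes ≤ B = 7; zero-pad to 7 bytes: K' = e9 85 9e 00 00 00 00.
K' ⊕ ipad = df b3 a8 36 36 36 36; K' ⊕ opad = b5 d9 c2 5c 5c 5c 5c.
Inner hash: sum = 223+179+168+54+54+54+54+226+39+137+40+191 = 1419; mod 256 = 139 → 8b.
Outer hash (recomputed tag): sum = 181+217+194+92+92+92+92+139 = 1099; mod 256 = 75 → 4b.
Recomputed tag = 4b; claimed = 4b → match.

valid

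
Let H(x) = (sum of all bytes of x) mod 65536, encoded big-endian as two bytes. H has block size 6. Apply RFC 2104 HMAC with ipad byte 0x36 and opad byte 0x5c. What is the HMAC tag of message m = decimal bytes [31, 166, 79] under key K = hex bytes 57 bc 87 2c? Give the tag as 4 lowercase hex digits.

0327

Key hex bytes 57 bc 87 2c is 4 bytes ≤ B = 6; zero-pad to 6 bytes: K' = 57 bc 87 2c 00 00.
K' ⊕ ipad = 61 8a b1 1a 36 36.  K' ⊕ opad = 0b e0 db 70 5c 5c.
Inner input = (K'⊕ipad) ∥ m = 61 8a b1 1a 36 36 ∥ 1f a6 4f.
Inner hash: sum = 97+138+177+26+54+54+31+166+79 = 822 → 03 36.
Outer input = (K'⊕opad) ∥ inner = 0b e0 db 70 5c 5c ∥ 03 36.
Outer hash (tag): sum = 11+224+219+112+92+92+3+54 = 807 → 03 27.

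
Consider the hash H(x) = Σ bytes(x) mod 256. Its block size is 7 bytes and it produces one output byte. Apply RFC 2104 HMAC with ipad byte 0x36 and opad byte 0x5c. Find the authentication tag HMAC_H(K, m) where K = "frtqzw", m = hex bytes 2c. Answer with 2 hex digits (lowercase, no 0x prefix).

Key "frtqzw" = 66 72 74 71 7a 77 is 6 bytes ≤ B = 7; zero-pad to 7 bytes: K' = 66 72 74 71 7a 77 00.
K' ⊕ ipad = 50 44 42 47 4c 41 36.  K' ⊕ opad = 3a 2e 28 2d 26 2b 5c.
Inner input = (K'⊕ipad) ∥ m = 50 44 42 47 4c 41 36 ∥ 2c.
Inner hash: sum = 80+68+66+71+76+65+54+44 = 524; mod 256 = 12 → 0c.
Outer input = (K'⊕opad) ∥ inner = 3a 2e 28 2d 26 2b 5c ∥ 0c.
Outer hash (tag): sum = 58+46+40+45+38+43+92+12 = 374; mod 256 = 118 → 76.

76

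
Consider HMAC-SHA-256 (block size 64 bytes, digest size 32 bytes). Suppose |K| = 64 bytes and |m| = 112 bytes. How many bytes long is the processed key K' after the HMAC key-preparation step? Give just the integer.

64

Key is 64 ≤ 64 bytes, zero-padded: |K'| = 64.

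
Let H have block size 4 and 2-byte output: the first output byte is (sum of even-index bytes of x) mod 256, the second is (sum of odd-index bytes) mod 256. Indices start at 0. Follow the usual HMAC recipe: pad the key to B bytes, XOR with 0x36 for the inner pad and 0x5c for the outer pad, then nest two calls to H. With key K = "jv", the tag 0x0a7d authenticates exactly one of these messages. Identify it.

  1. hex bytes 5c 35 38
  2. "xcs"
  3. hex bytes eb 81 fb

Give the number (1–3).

Key "jv" = 6a 76 is 2 bytes ≤ B = 4; zero-pad to 4 bytes: K' = 6a 76 00 00.
K' ⊕ ipad = 5c 40 36 36; K' ⊕ opad = 36 2a 5c 5c.
m1: inner = H(5c 40 36 36 5c 35 38) = 26 ab; tag = H(36 2a 5c 5c 26 ab) = b831
m2: inner = H(5c 40 36 36 78 63 73) = 7d d9; tag = H(36 2a 5c 5c 7d d9) = 0f5f
m3: inner = H(5c 40 36 36 eb 81 fb) = 78 f7; tag = H(36 2a 5c 5c 78 f7) = 0a7d ← matches

3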